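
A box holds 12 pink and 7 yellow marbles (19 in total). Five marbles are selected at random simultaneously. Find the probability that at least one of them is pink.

Use the complement: P(at least one pink) = 1 − P(no pink).
P(none) = C(7,5)/C(19,5) = 21/11628.
So P = 1 − 21/11628 = 3869/3876 ≈ 0.9982.

3869/3876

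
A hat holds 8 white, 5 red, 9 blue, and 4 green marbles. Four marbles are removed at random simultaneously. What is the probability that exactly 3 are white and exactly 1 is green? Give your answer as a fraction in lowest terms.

112/7475

Unordered draws without replacement: count favorable combinations over C(26,4).
Favorable = C(8,3) · C(5,0) · C(9,0) · C(4,1) = 224; total = C(26,4) = 14950.
P = 224/14950 = 112/7475 ≈ 0.0150.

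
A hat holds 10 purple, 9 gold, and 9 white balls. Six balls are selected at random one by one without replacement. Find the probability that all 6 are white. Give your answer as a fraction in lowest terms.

1/4485

Unordered draws without replacement: count favorable combinations over C(28,6).
Favorable = C(10,0) · C(9,0) · C(9,6) = 84; total = C(28,6) = 376740.
P = 84/376740 = 1/4485 ≈ 0.0002.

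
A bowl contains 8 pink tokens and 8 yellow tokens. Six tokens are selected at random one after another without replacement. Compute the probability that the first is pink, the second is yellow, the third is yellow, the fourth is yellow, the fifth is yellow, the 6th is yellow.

Multiply the conditional probability of each draw in order, without replacement, so each draw removes one from its color and from the total.
P = (8/16) · (8/15) · (7/14) · (6/13) · (5/12) · (4/11) = 4/429 ≈ 0.0093.

4/429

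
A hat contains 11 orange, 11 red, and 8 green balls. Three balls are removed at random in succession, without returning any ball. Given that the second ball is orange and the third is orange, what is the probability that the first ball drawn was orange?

P(first=orange and the second ball is orange and the third is orange) = (11/30)·(10/29)·(9/28) = 33/812.
P(E) = Σ over first color = 33/812 + 121/2436 + 22/609 = 11/87.
By Bayes, P(first=orange | E) = 33/812 / 11/87 = 9/28 ≈ 0.3214.

9/28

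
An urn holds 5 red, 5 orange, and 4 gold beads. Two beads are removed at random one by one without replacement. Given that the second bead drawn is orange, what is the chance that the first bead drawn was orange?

P(first=orange and the second bead drawn is orange) = (5/14)·(4/13) = 10/91.
P(the second bead drawn is orange) = Σ over first color = 25/182 + 10/91 + 10/91 = 5/14.
By Bayes, P(first=orange | the second bead drawn is orange) = 10/91 / 5/14 = 4/13 ≈ 0.3077.

4/13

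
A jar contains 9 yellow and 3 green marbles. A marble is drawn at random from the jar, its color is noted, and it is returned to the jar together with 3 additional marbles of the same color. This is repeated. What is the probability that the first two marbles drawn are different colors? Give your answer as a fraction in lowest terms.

Either yellow then green, or green then yellow; after the first draw the total is 15.
P = (9/12)·(3/15) + (3/12)·(9/15) = 3/10 ≈ 0.3000.

3/10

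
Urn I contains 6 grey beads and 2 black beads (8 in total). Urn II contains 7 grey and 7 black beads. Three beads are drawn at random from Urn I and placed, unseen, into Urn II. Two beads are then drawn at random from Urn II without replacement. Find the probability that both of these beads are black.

369/1904

Condition on how many of the transferred beads are black (from Urn I: 2 black of 8; then Urn II has 17 total).
  0 black: C(2,0)C(6,3)/C(8,3) = 5/14; then P = C(7,2)/C(17,2) = 21/136
  1 black: C(2,1)C(6,2)/C(8,3) = 15/28; then P = C(8,2)/C(17,2) = 7/34
  2 black: C(2,2)C(6,1)/C(8,3) = 3/28; then P = C(9,2)/C(17,2) = 9/34
P(both black) = 369/1904 ≈ 0.1938.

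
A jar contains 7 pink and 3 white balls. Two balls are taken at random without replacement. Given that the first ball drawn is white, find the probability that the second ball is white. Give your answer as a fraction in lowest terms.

After removing 1 white, the jar has 2 white out of 9 remaining.
P(second is white | given) = 2/9 ≈ 0.2222.

2/9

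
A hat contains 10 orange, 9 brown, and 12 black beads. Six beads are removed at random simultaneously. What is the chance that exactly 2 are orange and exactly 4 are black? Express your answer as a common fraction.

Unordered draws without replacement: count favorable combinations over C(31,6).
Favorable = C(10,2) · C(9,0) · C(12,4) = 22275; total = C(31,6) = 736281.
P = 22275/736281 = 2475/81809 ≈ 0.0303.

2475/81809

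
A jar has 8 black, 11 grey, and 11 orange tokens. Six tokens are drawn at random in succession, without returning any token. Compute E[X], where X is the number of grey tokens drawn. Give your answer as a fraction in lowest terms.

By linearity of expectation, E[X] = Σ P(draw i is grey); by symmetry each draw (even without replacement) has P(grey) = 11/30.
E[X] = 6 · 11/30 = 11/5 ≈ 2.2000.

11/5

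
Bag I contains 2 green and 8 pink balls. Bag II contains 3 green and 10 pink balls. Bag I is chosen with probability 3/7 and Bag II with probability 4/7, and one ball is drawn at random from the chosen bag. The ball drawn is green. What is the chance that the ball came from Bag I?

13/33

P(green | Bag I) = 1/5; P(green | Bag II) = 3/13.
P(green) = 3/7·1/5 + 4/7·3/13 = 99/455.
By Bayes' rule, P(Bag I | green) = 3/35 / 99/455 = 13/33 ≈ 0.3939.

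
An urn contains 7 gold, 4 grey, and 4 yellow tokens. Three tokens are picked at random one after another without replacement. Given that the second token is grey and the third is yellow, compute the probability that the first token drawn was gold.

7/13

P(first=gold and the second token is grey and the third is yellow) = (7/15)·(4/14)·(4/13) = 8/195.
P(E) = Σ over first color = 8/195 + 8/455 + 8/455 = 8/105.
By Bayes, P(first=gold | E) = 8/195 / 8/105 = 7/13 ≈ 0.5385.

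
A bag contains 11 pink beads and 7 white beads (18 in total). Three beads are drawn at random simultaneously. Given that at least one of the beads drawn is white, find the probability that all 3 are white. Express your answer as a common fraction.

P(all 3 white) = C(7,3)/C(18,3) = 35/816; P(at least one white) = 1 − C(11,3)/C(18,3) = 217/272.
Since 'all 3 white' ⊆ 'at least one white', P(all 3 | at least one) = 35/816 / 217/272 = 5/93 ≈ 0.0538.

5/93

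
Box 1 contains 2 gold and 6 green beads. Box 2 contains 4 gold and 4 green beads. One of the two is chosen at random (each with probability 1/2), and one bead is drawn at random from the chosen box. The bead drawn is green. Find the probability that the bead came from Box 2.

P(green | Box 1) = 3/4; P(green | Box 2) = 1/2.
P(green) = 1/2·3/4 + 1/2·1/2 = 5/8.
By Bayes' rule, P(Box 2 | green) = 1/4 / 5/8 = 2/5 ≈ 0.4000.

2/5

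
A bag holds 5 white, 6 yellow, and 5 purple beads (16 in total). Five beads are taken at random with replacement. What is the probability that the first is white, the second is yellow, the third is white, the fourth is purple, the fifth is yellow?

1125/262144

Multiply the conditional probability of each draw in order, with replacement (the composition resets each draw).
P = (5/16) · (6/16) · (5/16) · (5/16) · (6/16) = 1125/262144 ≈ 0.0043.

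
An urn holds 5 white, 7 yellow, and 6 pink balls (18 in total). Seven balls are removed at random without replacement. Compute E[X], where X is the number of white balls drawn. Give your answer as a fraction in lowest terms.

By linearity of expectation, E[X] = Σ P(draw i is white); by symmetry each draw (even without replacement) has P(white) = 5/18.
E[X] = 7 · 5/18 = 35/18 ≈ 1.9444.

35/18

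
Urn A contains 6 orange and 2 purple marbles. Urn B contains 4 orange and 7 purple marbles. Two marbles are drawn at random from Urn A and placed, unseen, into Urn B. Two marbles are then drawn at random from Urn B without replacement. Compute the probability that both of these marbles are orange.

Condition on how many of the transferred marbles are orange (from Urn A: 6 orange of 8; then Urn B has 13 total).
  0 orange: C(6,0)C(2,2)/C(8,2) = 1/28; then P = C(4,2)/C(13,2) = 1/13
  1 orange: C(6,1)C(2,1)/C(8,2) = 3/7; then P = C(5,2)/C(13,2) = 5/39
  2 orange: C(6,2)C(2,0)/C(8,2) = 15/28; then P = C(6,2)/C(13,2) = 5/26
P(both orange) = 9/56 ≈ 0.1607.

9/56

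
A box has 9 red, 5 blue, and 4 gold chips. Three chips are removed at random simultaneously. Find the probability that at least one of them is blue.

265/408

Use the complement: P(at least one blue) = 1 − P(no blue).
P(none) = C(13,3)/C(18,3) = 286/816.
So P = 1 − 286/816 = 265/408 ≈ 0.6495.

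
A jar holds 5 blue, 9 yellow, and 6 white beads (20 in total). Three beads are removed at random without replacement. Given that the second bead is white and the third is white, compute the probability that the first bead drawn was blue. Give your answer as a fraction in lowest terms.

5/18

P(first=blue and the second bead is white and the third is white) = (5/20)·(6/19)·(5/18) = 5/228.
P(E) = Σ over first color = 5/228 + 3/76 + 1/57 = 3/38.
By Bayes, P(first=blue | E) = 5/228 / 3/38 = 5/18 ≈ 0.2778.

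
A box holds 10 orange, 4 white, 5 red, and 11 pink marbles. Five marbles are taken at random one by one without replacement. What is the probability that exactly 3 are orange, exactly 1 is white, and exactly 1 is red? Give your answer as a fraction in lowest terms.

Unordered draws without replacement: count favorable combinations over C(30,5).
Favorable = C(10,3) · C(4,1) · C(5,1) · C(11,0) = 2400; total = C(30,5) = 142506.
P = 2400/142506 = 400/23751 ≈ 0.0168.

400/23751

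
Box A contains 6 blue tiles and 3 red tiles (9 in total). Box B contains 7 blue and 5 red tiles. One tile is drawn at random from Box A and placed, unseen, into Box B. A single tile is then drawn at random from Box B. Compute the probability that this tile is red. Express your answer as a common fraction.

Condition on how many of the transferred tiles are red (from Box A: 3 red of 9; then Box B has 13 total).
  0 red: C(3,0)C(6,1)/C(9,1) = 2/3; then P = 5/13
  1 red: C(3,1)C(6,0)/C(9,1) = 1/3; then P = 6/13
P(red from Box B) = 16/39 ≈ 0.4103.

16/39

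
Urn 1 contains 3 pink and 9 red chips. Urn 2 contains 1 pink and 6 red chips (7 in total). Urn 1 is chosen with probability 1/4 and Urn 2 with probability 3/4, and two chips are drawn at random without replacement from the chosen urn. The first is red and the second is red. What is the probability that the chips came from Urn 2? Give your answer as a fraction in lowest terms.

P(E | Urn 1) = 6/11; P(E | Urn 2) = 5/7.
P(E) = 1/4·6/11 + 3/4·5/7 = 207/308.
By Bayes' rule, P(Urn 2 | E) = 15/28 / 207/308 = 55/69 ≈ 0.7971.

55/69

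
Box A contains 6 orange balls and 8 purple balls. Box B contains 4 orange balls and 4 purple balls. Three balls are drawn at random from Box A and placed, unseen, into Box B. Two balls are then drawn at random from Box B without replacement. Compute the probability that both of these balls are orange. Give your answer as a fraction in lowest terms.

Condition on how many of the transferred balls are orange (from Box A: 6 orange of 14; then Box B has 11 total).
  0 orange: C(6,0)C(8,3)/C(14,3) = 2/13; then P = C(4,2)/C(11,2) = 6/55
  1 orange: C(6,1)C(8,2)/C(14,3) = 6/13; then P = C(5,2)/C(11,2) = 2/11
  2 orange: C(6,2)C(8,1)/C(14,3) = 30/91; then P = C(6,2)/C(11,2) = 3/11
  3 orange: C(6,3)C(8,0)/C(14,3) = 5/91; then P = C(7,2)/C(11,2) = 21/55
P(both orange) = 1059/5005 ≈ 0.2116.

1059/5005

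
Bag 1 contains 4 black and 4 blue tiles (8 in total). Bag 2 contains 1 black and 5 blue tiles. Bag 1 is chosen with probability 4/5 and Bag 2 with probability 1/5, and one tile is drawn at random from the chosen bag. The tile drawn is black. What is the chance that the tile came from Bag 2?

1/13

P(black | Bag 1) = 1/2; P(black | Bag 2) = 1/6.
P(black) = 4/5·1/2 + 1/5·1/6 = 13/30.
By Bayes' rule, P(Bag 2 | black) = 1/30 / 13/30 = 1/13 ≈ 0.0769.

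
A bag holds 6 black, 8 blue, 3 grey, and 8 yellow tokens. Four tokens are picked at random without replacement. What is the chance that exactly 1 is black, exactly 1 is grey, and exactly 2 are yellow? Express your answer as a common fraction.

252/6325

Unordered draws without replacement: count favorable combinations over C(25,4).
Favorable = C(6,1) · C(8,0) · C(3,1) · C(8,2) = 504; total = C(25,4) = 12650.
P = 504/12650 = 252/6325 ≈ 0.0398.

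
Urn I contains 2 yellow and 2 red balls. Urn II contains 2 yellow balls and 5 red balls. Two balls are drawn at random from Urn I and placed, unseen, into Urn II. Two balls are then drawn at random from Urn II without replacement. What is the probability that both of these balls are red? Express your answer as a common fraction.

Condition on how many of the transferred balls are red (from Urn I: 2 red of 4; then Urn II has 9 total).
  0 red: C(2,0)C(2,2)/C(4,2) = 1/6; then P = C(5,2)/C(9,2) = 5/18
  1 red: C(2,1)C(2,1)/C(4,2) = 2/3; then P = C(6,2)/C(9,2) = 5/12
  2 red: C(2,2)C(2,0)/C(4,2) = 1/6; then P = C(7,2)/C(9,2) = 7/12
P(both red) = 91/216 ≈ 0.4213.

91/216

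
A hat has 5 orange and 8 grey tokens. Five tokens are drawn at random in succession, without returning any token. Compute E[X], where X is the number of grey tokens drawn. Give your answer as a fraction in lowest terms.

By linearity of expectation, E[X] = Σ P(draw i is grey); by symmetry each draw (even without replacement) has P(grey) = 8/13.
E[X] = 5 · 8/13 = 40/13 ≈ 3.0769.

40/13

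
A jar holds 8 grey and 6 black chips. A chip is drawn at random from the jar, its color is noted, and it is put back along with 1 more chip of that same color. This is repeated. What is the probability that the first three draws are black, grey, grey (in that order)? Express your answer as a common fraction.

9/70

Track the composition after each reinforcement of +1.
P = (6/14) · (8/15) · (9/16) = 9/70 ≈ 0.1286.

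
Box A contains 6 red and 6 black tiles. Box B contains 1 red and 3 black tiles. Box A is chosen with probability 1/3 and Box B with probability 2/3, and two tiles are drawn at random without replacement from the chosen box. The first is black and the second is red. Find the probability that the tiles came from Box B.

11/17

P(E | Box A) = 3/11; P(E | Box B) = 1/4.
P(E) = 1/3·3/11 + 2/3·1/4 = 17/66.
By Bayes' rule, P(Box B | E) = 1/6 / 17/66 = 11/17 ≈ 0.6471.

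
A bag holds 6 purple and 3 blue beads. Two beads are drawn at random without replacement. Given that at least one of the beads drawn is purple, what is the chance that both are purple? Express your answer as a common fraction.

5/11

P(both purple) = C(6,2)/C(9,2) = 5/12; P(at least one purple) = 1 − C(3,2)/C(9,2) = 11/12.
Since 'both purple' ⊆ 'at least one purple', P(both | at least one) = 5/12 / 11/12 = 5/11 ≈ 0.4545.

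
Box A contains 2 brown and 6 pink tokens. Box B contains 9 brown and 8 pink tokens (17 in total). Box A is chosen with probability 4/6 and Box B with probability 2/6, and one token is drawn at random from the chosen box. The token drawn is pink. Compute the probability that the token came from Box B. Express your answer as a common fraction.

P(pink | Box A) = 3/4; P(pink | Box B) = 8/17.
P(pink) = 2/3·3/4 + 1/3·8/17 = 67/102.
By Bayes' rule, P(Box B | pink) = 8/51 / 67/102 = 16/67 ≈ 0.2388.

16/67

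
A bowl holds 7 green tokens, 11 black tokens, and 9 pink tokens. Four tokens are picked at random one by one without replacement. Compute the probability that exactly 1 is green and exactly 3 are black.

77/1170

Unordered draws without replacement: count favorable combinations over C(27,4).
Favorable = C(7,1) · C(11,3) · C(9,0) = 1155; total = C(27,4) = 17550.
P = 1155/17550 = 77/1170 ≈ 0.0658.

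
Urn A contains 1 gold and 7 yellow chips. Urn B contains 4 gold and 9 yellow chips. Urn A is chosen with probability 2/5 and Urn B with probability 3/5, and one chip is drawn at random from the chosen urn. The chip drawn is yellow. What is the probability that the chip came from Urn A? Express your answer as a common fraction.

P(yellow | Urn A) = 7/8; P(yellow | Urn B) = 9/13.
P(yellow) = 2/5·7/8 + 3/5·9/13 = 199/260.
By Bayes' rule, P(Urn A | yellow) = 7/20 / 199/260 = 91/199 ≈ 0.4573.

91/199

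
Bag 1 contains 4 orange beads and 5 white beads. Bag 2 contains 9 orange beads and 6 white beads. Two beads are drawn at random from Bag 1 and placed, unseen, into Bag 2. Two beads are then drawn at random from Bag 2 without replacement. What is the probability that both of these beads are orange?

265/816

Condition on how many of the transferred beads are orange (from Bag 1: 4 orange of 9; then Bag 2 has 17 total).
  0 orange: C(4,0)C(5,2)/C(9,2) = 5/18; then P = C(9,2)/C(17,2) = 9/34
  1 orange: C(4,1)C(5,1)/C(9,2) = 5/9; then P = C(10,2)/C(17,2) = 45/136
  2 orange: C(4,2)C(5,0)/C(9,2) = 1/6; then P = C(11,2)/C(17,2) = 55/136
P(both orange) = 265/816 ≈ 0.3248.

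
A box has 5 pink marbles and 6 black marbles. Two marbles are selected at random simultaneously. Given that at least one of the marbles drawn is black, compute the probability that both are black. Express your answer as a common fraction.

P(both black) = C(6,2)/C(11,2) = 3/11; P(at least one black) = 1 − C(5,2)/C(11,2) = 9/11.
Since 'both black' ⊆ 'at least one black', P(both | at least one) = 3/11 / 9/11 = 1/3 ≈ 0.3333.

1/3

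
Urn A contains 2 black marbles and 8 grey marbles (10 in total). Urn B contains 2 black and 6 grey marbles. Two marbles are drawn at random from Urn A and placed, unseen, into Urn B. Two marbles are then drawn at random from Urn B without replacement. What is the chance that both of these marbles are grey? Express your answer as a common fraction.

Condition on how many of the transferred marbles are grey (from Urn A: 8 grey of 10; then Urn B has 10 total).
  0 grey: C(8,0)C(2,2)/C(10,2) = 1/45; then P = C(6,2)/C(10,2) = 1/3
  1 grey: C(8,1)C(2,1)/C(10,2) = 16/45; then P = C(7,2)/C(10,2) = 7/15
  2 grey: C(8,2)C(2,0)/C(10,2) = 28/45; then P = C(8,2)/C(10,2) = 28/45
P(both grey) = 227/405 ≈ 0.5605.

227/405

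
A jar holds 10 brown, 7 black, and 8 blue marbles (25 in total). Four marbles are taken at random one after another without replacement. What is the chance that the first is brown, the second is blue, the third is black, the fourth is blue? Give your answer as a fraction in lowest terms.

49/3795

Multiply the conditional probability of each draw in order, without replacement, so each draw removes one from its color and from the total.
P = (10/25) · (8/24) · (7/23) · (7/22) = 49/3795 ≈ 0.0129.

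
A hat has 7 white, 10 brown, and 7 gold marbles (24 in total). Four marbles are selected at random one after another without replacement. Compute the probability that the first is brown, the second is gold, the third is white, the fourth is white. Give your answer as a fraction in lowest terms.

Multiply the conditional probability of each draw in order, without replacement, so each draw removes one from its color and from the total.
P = (10/24) · (7/23) · (7/22) · (6/21) = 35/3036 ≈ 0.0115.

35/3036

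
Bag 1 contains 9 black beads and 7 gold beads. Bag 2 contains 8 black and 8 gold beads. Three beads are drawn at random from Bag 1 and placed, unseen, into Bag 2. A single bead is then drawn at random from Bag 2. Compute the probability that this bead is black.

155/304

Condition on how many of the transferred beads are black (from Bag 1: 9 black of 16; then Bag 2 has 19 total).
  0 black: C(9,0)C(7,3)/C(16,3) = 1/16; then P = 8/19
  1 black: C(9,1)C(7,2)/C(16,3) = 27/80; then P = 9/19
  2 black: C(9,2)C(7,1)/C(16,3) = 9/20; then P = 10/19
  3 black: C(9,3)C(7,0)/C(16,3) = 3/20; then P = 11/19
P(black from Bag 2) = 155/304 ≈ 0.5099.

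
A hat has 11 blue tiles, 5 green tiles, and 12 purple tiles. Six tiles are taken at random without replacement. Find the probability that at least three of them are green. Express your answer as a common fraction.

59/1170

Sum the hypergeometric tail for j = 3,…,5 green tiles.
Favorable = C(5,3)·C(23,3) + C(5,4)·C(23,2) + C(5,5)·C(23,1) = 18998; total = C(28,6) = 376740.
P = 18998/376740 = 59/1170 ≈ 0.0504.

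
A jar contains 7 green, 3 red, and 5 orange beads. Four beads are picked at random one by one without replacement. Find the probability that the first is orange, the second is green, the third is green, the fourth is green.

Multiply the conditional probability of each draw in order, without replacement, so each draw removes one from its color and from the total.
P = (5/15) · (7/14) · (6/13) · (5/12) = 5/156 ≈ 0.0321.

5/156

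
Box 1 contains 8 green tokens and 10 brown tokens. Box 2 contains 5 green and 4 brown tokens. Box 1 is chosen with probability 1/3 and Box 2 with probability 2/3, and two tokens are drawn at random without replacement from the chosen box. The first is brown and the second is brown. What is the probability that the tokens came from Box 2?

P(E | Box 1) = 5/17; P(E | Box 2) = 1/6.
P(E) = 1/3·5/17 + 2/3·1/6 = 32/153.
By Bayes' rule, P(Box 2 | E) = 1/9 / 32/153 = 17/32 ≈ 0.5312.

17/32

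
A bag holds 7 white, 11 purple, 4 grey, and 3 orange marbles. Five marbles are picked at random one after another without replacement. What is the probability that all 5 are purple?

Unordered draws without replacement: count favorable combinations over C(25,5).
Favorable = C(7,0) · C(11,5) · C(4,0) · C(3,0) = 462; total = C(25,5) = 53130.
P = 462/53130 = 1/115 ≈ 0.0087.

1/115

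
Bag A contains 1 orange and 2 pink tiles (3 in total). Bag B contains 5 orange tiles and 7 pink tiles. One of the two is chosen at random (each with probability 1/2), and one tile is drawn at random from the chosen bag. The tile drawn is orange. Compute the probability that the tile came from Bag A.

P(orange | Bag A) = 1/3; P(orange | Bag B) = 5/12.
P(orange) = 1/2·1/3 + 1/2·5/12 = 3/8.
By Bayes' rule, P(Bag A | orange) = 1/6 / 3/8 = 4/9 ≈ 0.4444.

4/9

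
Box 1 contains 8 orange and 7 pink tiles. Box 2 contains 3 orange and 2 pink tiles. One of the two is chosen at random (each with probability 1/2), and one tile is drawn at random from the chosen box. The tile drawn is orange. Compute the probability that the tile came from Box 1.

P(orange | Box 1) = 8/15; P(orange | Box 2) = 3/5.
P(orange) = 1/2·8/15 + 1/2·3/5 = 17/30.
By Bayes' rule, P(Box 1 | orange) = 4/15 / 17/30 = 8/17 ≈ 0.4706.

8/17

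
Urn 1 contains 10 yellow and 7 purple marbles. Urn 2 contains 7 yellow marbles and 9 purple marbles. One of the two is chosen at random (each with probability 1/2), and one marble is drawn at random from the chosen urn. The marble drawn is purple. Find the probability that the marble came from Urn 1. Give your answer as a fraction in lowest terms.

P(purple | Urn 1) = 7/17; P(purple | Urn 2) = 9/16.
P(purple) = 1/2·7/17 + 1/2·9/16 = 265/544.
By Bayes' rule, P(Urn 1 | purple) = 7/34 / 265/544 = 112/265 ≈ 0.4226.

112/265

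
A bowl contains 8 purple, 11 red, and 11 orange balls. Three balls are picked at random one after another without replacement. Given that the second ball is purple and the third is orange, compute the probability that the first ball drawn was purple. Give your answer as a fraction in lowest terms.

P(first=purple and the second ball is purple and the third is orange) = (8/30)·(7/29)·(11/28) = 11/435.
P(E) = Σ over first color = 11/435 + 121/3045 + 22/609 = 44/435.
By Bayes, P(first=purple | E) = 11/435 / 44/435 = 1/4 ≈ 0.2500.

1/4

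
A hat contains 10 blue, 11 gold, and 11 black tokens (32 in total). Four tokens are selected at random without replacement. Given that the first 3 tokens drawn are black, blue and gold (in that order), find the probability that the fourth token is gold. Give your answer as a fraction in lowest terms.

After removing 1 blue, 1 gold, 1 black, the hat has 10 gold out of 29 remaining.
P(fourth is gold | given) = 10/29 ≈ 0.3448.

10/29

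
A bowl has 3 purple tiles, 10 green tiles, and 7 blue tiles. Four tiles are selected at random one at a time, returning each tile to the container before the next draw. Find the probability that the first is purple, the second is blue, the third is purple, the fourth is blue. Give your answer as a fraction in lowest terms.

Multiply the conditional probability of each draw in order, with replacement (the composition resets each draw).
P = (3/20) · (7/20) · (3/20) · (7/20) = 441/160000 ≈ 0.0028.

441/160000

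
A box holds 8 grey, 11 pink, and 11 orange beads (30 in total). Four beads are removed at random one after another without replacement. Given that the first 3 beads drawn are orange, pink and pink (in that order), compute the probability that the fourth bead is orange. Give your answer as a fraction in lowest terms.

10/27

After removing 2 pink, 1 orange, the box has 10 orange out of 27 remaining.
P(fourth is orange | given) = 10/27 ≈ 0.3704.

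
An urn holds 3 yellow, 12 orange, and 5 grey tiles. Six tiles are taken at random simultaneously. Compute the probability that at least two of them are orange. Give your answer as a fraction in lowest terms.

1903/1938

Sum the hypergeometric tail for j = 2,…,6 orange tiles.
Favorable = C(12,2)·C(8,4) + C(12,3)·C(8,3) + C(12,4)·C(8,2) + C(12,5)·C(8,1) + C(12,6)·C(8,0) = 38060; total = C(20,6) = 38760.
P = 38060/38760 = 1903/1938 ≈ 0.9819.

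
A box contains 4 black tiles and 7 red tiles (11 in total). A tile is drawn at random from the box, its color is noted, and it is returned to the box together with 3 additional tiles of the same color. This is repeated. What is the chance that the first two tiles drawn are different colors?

Either red then black, or black then red; after the first draw the total is 14.
P = (7/11)·(4/14) + (4/11)·(7/14) = 4/11 ≈ 0.3636.

4/11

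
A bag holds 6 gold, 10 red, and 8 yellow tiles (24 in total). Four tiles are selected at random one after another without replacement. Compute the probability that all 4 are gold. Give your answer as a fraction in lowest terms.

Unordered draws without replacement: count favorable combinations over C(24,4).
Favorable = C(6,4) · C(10,0) · C(8,0) = 15; total = C(24,4) = 10626.
P = 15/10626 = 5/3542 ≈ 0.0014.

5/3542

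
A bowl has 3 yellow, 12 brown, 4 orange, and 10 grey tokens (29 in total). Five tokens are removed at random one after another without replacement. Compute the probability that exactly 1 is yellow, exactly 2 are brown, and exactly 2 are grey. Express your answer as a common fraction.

Unordered draws without replacement: count favorable combinations over C(29,5).
Favorable = C(3,1) · C(12,2) · C(4,0) · C(10,2) = 8910; total = C(29,5) = 118755.
P = 8910/118755 = 198/2639 ≈ 0.0750.

198/2639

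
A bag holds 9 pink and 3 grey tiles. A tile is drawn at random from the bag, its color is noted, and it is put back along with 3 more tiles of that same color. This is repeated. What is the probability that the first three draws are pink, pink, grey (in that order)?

Track the composition after each reinforcement of +3.
P = (9/12) · (12/15) · (3/18) = 1/10 ≈ 0.1000.

1/10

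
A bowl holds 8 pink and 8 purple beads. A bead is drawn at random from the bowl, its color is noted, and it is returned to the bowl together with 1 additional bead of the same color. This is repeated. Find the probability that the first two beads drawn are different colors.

8/17

Either pink then purple, or purple then pink; after the first draw the total is 17.
P = (8/16)·(8/17) + (8/16)·(8/17) = 8/17 ≈ 0.4706.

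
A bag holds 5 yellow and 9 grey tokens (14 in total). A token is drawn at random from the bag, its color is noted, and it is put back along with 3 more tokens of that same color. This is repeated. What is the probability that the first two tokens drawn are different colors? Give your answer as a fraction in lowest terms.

Either grey then yellow, or yellow then grey; after the first draw the total is 17.
P = (9/14)·(5/17) + (5/14)·(9/17) = 45/119 ≈ 0.3782.

45/119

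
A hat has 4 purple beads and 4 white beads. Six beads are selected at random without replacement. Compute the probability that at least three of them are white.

Sum the hypergeometric tail for j = 3,…,4 white beads.
Favorable = C(4,3)·C(4,3) + C(4,4)·C(4,2) = 22; total = C(8,6) = 28.
P = 22/28 = 11/14 ≈ 0.7857.

11/14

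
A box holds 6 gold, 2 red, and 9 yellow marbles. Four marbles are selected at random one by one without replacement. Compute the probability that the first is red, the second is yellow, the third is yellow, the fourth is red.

3/1190

Multiply the conditional probability of each draw in order, without replacement, so each draw removes one from its color and from the total.
P = (2/17) · (9/16) · (8/15) · (1/14) = 3/1190 ≈ 0.0025.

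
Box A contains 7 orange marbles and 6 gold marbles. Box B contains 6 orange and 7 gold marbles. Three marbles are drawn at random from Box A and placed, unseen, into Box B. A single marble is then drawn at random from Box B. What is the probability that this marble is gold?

Condition on how many of the transferred marbles are gold (from Box A: 6 gold of 13; then Box B has 16 total).
  0 gold: C(6,0)C(7,3)/C(13,3) = 35/286; then P = 7/16
  1 gold: C(6,1)C(7,2)/C(13,3) = 63/143; then P = 8/16
  2 gold: C(6,2)C(7,1)/C(13,3) = 105/286; then P = 9/16
  3 gold: C(6,3)C(7,0)/C(13,3) = 10/143; then P = 10/16
P(gold from Box B) = 109/208 ≈ 0.5240.

109/208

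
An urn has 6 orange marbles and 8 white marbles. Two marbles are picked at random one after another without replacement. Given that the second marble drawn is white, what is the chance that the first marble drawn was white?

7/13

P(first=white and the second marble drawn is white) = (8/14)·(7/13) = 4/13.
P(the second marble drawn is white) = Σ over first color = 24/91 + 4/13 = 4/7.
By Bayes, P(first=white | the second marble drawn is white) = 4/13 / 4/7 = 7/13 ≈ 0.5385.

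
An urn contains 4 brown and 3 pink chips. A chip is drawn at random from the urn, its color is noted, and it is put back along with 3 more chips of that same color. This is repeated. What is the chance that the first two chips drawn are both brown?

After a brown draw the urn holds 7 brown out of 10.
P = (4/7)·(7/10) = 2/5 ≈ 0.4000.

2/5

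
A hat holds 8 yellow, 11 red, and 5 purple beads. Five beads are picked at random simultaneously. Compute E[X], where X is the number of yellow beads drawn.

5/3

By linearity of expectation, E[X] = Σ P(draw i is yellow); by symmetry each draw (even without replacement) has P(yellow) = 8/24.
E[X] = 5 · 8/24 = 5/3 ≈ 1.6667.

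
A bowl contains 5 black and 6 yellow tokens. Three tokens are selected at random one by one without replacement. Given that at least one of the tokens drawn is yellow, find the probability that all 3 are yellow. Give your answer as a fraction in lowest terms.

4/31

P(all 3 yellow) = C(6,3)/C(11,3) = 4/33; P(at least one yellow) = 1 − C(5,3)/C(11,3) = 31/33.
Since 'all 3 yellow' ⊆ 'at least one yellow', P(all 3 | at least one) = 4/33 / 31/33 = 4/31 ≈ 0.1290.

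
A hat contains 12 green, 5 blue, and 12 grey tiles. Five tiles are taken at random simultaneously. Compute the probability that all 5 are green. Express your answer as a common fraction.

88/13195

Unordered draws without replacement: count favorable combinations over C(29,5).
Favorable = C(12,5) · C(5,0) · C(12,0) = 792; total = C(29,5) = 118755.
P = 792/118755 = 88/13195 ≈ 0.0067.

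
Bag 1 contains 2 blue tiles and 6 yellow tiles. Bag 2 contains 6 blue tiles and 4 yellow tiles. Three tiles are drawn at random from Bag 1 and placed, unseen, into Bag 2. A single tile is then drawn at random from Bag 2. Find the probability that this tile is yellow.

25/52

Condition on how many of the transferred tiles are yellow (from Bag 1: 6 yellow of 8; then Bag 2 has 13 total).
  1 yellow: C(6,1)C(2,2)/C(8,3) = 3/28; then P = 5/13
  2 yellow: C(6,2)C(2,1)/C(8,3) = 15/28; then P = 6/13
  3 yellow: C(6,3)C(2,0)/C(8,3) = 5/14; then P = 7/13
P(yellow from Bag 2) = 25/52 ≈ 0.4808.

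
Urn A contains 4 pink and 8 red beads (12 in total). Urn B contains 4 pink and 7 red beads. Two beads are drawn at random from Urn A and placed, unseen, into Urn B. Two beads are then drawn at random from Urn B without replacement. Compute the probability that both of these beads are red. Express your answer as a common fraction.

Condition on how many of the transferred beads are red (from Urn A: 8 red of 12; then Urn B has 13 total).
  0 red: C(8,0)C(4,2)/C(12,2) = 1/11; then P = C(7,2)/C(13,2) = 7/26
  1 red: C(8,1)C(4,1)/C(12,2) = 16/33; then P = C(8,2)/C(13,2) = 14/39
  2 red: C(8,2)C(4,0)/C(12,2) = 14/33; then P = C(9,2)/C(13,2) = 6/13
P(both red) = 1015/2574 ≈ 0.3943.

1015/2574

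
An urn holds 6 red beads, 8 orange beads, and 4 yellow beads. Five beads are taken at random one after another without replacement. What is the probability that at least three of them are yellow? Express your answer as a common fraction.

3/68

Sum the hypergeometric tail for j = 3,…,4 yellow beads.
Favorable = C(4,3)·C(14,2) + C(4,4)·C(14,1) = 378; total = C(18,5) = 8568.
P = 378/8568 = 3/68 ≈ 0.0441.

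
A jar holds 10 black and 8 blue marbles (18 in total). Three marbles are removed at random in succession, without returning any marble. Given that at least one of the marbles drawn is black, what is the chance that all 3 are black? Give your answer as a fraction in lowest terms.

3/19

P(all 3 black) = C(10,3)/C(18,3) = 5/34; P(at least one black) = 1 − C(8,3)/C(18,3) = 95/102.
Since 'all 3 black' ⊆ 'at least one black', P(all 3 | at least one) = 5/34 / 95/102 = 3/19 ≈ 0.1579.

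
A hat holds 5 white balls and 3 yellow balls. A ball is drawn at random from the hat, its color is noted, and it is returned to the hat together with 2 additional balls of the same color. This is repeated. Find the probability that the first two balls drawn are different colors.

3/8

Either yellow then white, or white then yellow; after the first draw the total is 10.
P = (3/8)·(5/10) + (5/8)·(3/10) = 3/8 ≈ 0.3750.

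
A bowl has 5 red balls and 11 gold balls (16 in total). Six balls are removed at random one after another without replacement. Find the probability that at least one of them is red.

49/52

Use the complement: P(at least one red) = 1 − P(no red).
P(none) = C(11,6)/C(16,6) = 462/8008.
So P = 1 − 462/8008 = 49/52 ≈ 0.9423.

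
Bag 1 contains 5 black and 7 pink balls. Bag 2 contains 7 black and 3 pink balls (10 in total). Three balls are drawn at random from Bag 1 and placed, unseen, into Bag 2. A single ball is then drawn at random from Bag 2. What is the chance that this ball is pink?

Condition on how many of the transferred balls are pink (from Bag 1: 7 pink of 12; then Bag 2 has 13 total).
  0 pink: C(7,0)C(5,3)/C(12,3) = 1/22; then P = 3/13
  1 pink: C(7,1)C(5,2)/C(12,3) = 7/22; then P = 4/13
  2 pink: C(7,2)C(5,1)/C(12,3) = 21/44; then P = 5/13
  3 pink: C(7,3)C(5,0)/C(12,3) = 7/44; then P = 6/13
P(pink from Bag 2) = 19/52 ≈ 0.3654.

19/52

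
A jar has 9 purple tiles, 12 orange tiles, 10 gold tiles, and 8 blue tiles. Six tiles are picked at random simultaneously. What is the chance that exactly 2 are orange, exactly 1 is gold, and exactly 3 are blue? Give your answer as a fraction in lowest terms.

Unordered draws without replacement: count favorable combinations over C(39,6).
Favorable = C(9,0) · C(12,2) · C(10,1) · C(8,3) = 36960; total = C(39,6) = 3262623.
P = 36960/3262623 = 1760/155363 ≈ 0.0113.

1760/155363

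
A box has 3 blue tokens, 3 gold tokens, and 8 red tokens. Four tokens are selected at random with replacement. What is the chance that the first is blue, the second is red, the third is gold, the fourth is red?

36/2401

Multiply the conditional probability of each draw in order, with replacement (the composition resets each draw).
P = (3/14) · (8/14) · (3/14) · (8/14) = 36/2401 ≈ 0.0150.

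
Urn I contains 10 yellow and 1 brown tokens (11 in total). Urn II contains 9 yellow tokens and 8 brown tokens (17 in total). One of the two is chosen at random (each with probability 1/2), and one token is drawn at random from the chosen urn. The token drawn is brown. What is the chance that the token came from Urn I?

17/105

P(brown | Urn I) = 1/11; P(brown | Urn II) = 8/17.
P(brown) = 1/2·1/11 + 1/2·8/17 = 105/374.
By Bayes' rule, P(Urn I | brown) = 1/22 / 105/374 = 17/105 ≈ 0.1619.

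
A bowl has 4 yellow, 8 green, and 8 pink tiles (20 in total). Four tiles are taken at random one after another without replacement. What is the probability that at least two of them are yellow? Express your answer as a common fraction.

Sum the hypergeometric tail for j = 2,…,4 yellow tiles.
Favorable = C(4,2)·C(16,2) + C(4,3)·C(16,1) + C(4,4)·C(16,0) = 785; total = C(20,4) = 4845.
P = 785/4845 = 157/969 ≈ 0.1620.

157/969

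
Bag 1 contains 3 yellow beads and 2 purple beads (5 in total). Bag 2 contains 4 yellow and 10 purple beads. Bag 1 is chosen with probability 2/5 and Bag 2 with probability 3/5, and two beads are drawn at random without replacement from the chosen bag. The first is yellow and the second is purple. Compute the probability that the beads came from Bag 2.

P(E | Bag 1) = 3/10; P(E | Bag 2) = 20/91.
P(E) = 2/5·3/10 + 3/5·20/91 = 573/2275.
By Bayes' rule, P(Bag 2 | E) = 12/91 / 573/2275 = 100/191 ≈ 0.5236.

100/191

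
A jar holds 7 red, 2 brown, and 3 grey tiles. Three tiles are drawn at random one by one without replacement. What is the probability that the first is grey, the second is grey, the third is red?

7/220

Multiply the conditional probability of each draw in order, without replacement, so each draw removes one from its color and from the total.
P = (3/12) · (2/11) · (7/10) = 7/220 ≈ 0.0318.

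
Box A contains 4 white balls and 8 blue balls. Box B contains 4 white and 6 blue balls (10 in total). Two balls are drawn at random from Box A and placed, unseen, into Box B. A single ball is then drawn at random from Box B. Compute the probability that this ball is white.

Condition on how many of the transferred balls are white (from Box A: 4 white of 12; then Box B has 12 total).
  0 white: C(4,0)C(8,2)/C(12,2) = 14/33; then P = 4/12
  1 white: C(4,1)C(8,1)/C(12,2) = 16/33; then P = 5/12
  2 white: C(4,2)C(8,0)/C(12,2) = 1/11; then P = 6/12
P(white from Box B) = 7/18 ≈ 0.3889.

7/18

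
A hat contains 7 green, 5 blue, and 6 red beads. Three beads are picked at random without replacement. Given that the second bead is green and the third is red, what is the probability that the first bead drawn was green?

P(first=green and the second bead is green and the third is red) = (7/18)·(6/17)·(6/16) = 7/136.
P(E) = Σ over first color = 7/136 + 35/816 + 35/816 = 7/51.
By Bayes, P(first=green | E) = 7/136 / 7/51 = 3/8 ≈ 0.3750.

3/8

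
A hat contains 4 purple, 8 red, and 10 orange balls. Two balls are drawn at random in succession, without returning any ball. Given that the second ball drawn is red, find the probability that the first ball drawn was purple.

P(first=purple and the second ball drawn is red) = (4/22)·(8/21) = 16/231.
P(the second ball drawn is red) = Σ over first color = 16/231 + 4/33 + 40/231 = 4/11.
By Bayes, P(first=purple | the second ball drawn is red) = 16/231 / 4/11 = 4/21 ≈ 0.1905.

4/21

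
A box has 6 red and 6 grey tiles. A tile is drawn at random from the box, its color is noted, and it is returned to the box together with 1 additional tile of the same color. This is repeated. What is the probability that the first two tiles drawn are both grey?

7/26

After a grey draw the box holds 7 grey out of 13.
P = (6/12)·(7/13) = 7/26 ≈ 0.2692.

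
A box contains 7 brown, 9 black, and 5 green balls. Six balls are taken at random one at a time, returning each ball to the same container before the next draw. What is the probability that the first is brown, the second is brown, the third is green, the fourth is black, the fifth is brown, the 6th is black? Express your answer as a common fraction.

5/3087

Multiply the conditional probability of each draw in order, with replacement (the composition resets each draw).
P = (7/21) · (7/21) · (5/21) · (9/21) · (7/21) · (9/21) = 5/3087 ≈ 0.0016.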